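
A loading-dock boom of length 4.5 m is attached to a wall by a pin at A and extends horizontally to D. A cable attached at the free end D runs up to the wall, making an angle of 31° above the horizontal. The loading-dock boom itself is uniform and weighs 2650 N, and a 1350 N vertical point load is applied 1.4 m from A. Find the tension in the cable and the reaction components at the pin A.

ΣM about A: T·sin31°·4.5 − 2650·2.25 − 1350·1.4 = 0 → T = 7852.5/(4.5·0.515038) = 3388.1 ≈ 3388 N.
ΣF_x = 0: A_x − T·cos31° = 0 → A_x = 3388.1 × 0.857167 = 2904 N.
ΣF_y = 0: A_y + T·sin31° − 2650 − 1350 = 0 → A_y = 4000 − 3388.1 × 0.515038 = 2255 N.

T = 3388 N, A_x = 2904 N, A_y = 2255 N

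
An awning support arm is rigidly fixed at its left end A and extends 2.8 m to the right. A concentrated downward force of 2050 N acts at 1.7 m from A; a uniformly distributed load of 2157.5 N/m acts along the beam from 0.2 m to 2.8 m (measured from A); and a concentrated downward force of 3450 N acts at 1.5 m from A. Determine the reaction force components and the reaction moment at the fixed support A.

A_x = 0, A_y = 11110 N, M_A = 17070 N·m

Resultant of the distributed load: 2157.5 × 2.6 = 5609.5 N at 1.5 m from A.
ΣF_x = 0: A_x = 0.
ΣF_y = 0: A_y − 2050 − 2157.5·2.6 − 3450 = 0 → A_y = 11110 N.
ΣM about A: M_A − 2050·1.7 − (2157.5·2.6)·1.5 − 3450·1.5 = 0 → M_A = 17070 N·m.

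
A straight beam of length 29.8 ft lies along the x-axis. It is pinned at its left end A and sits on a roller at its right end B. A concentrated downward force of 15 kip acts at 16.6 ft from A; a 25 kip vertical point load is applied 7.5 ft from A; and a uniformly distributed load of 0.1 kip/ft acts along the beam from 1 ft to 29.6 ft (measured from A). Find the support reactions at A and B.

Resultant of the distributed load: 0.1 × 28.6 = 2.86 kip at 15.3 ft from A.
Moments about A: B_y·29.8 − 15·16.6 − 25·7.5 − (0.1·28.6)·15.3 = 0 → B_y = 480.258/29.8 = 16.116 ≈ 16.12 kip.
ΣF_y = 0: A_y + 16.116 − 15 − 25 − 0.1·28.6 = 0 → A_y = 26.74 kip.
ΣF_x = 0: no horizontal applied forces, so A_x = 0.

A_x = 0, A_y = 26.74 kip, B_y = 16.12 kip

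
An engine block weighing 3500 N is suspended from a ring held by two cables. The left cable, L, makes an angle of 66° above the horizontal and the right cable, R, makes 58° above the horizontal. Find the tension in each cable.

ΣF_x = 0: −T_L·cos66° + T_R·cos58° = 0 → T_R = 0.767545·T_L.
ΣF_y = 0: T_L·sin66° + T_R·sin58° = 3500.
Substitute: T_L·(0.913545 + 0.767545·0.848048) = 3500 → T_L = 2237.19 ≈ 2237 N.
Then T_R = 0.767545 × 2237.19 = 1717 N.

T_L = 2237 N, T_R = 1717 N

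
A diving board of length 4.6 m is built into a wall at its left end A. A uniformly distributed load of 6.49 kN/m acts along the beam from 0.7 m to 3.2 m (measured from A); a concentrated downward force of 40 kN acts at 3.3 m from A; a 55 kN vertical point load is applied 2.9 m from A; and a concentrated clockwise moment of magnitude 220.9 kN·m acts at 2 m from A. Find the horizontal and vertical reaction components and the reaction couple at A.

Resultant of the distributed load: 6.49 × 2.5 = 16.225 kN at 1.95 m from A.
ΣF_x = 0: A_x = 0.
ΣF_y = 0: A_y − 6.49·2.5 − 40 − 55 = 0 → A_y = 111.2 kN.
ΣM about A: M_A − (6.49·2.5)·1.95 − 40·3.3 − 55·2.9 − 220.9 = 0 → M_A = 544.0 kN·m.

A_x = 0, A_y = 111.2 kN, M_A = 544.0 kN·m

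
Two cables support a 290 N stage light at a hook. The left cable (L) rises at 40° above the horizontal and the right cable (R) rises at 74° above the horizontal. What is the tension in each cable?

ΣF_x = 0: −T_L·cos40° + T_R·cos74° = 0 → T_R = 2.77917·T_L.
ΣF_y = 0: T_L·sin40° + T_R·sin74° = 290.
Substitute: T_L·(0.642788 + 2.77917·0.961262) = 290 → T_L = 87.4997 ≈ 87.50 N.
Then T_R = 2.77917 × 87.4997 = 243.2 N.

T_L = 87.50 N, T_R = 243.2 N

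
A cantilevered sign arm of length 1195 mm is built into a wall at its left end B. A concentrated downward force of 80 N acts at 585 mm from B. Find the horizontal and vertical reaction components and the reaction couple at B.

ΣF_x = 0: B_x = 0.
ΣF_y = 0: B_y − 80 = 0 → B_y = 80.00 N.
ΣM about B: M_B − 80·585 = 0 → M_B = 46800 N·mm.

B_x = 0, B_y = 80.00 N, M_B = 46800 N·mm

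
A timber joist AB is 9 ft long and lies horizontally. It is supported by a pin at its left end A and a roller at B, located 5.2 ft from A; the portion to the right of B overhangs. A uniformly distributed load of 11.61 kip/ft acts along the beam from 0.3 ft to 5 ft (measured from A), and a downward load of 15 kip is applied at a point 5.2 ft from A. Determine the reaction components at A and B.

A_x = 0, A_y = 26.76 kip, B_y = 42.81 kip

Resultant of the distributed load: 11.61 × 4.7 = 54.567 kip at 2.65 ft from A.
Moments about A: B_y·5.2 − (11.61·4.7)·2.65 − 15·5.2 = 0 → B_y = 222.60255/5.2 = 42.8082 ≈ 42.81 kip.
ΣF_y = 0: A_y + 42.8082 − 11.61·4.7 − 15 = 0 → A_y = 26.76 kip.
ΣF_x = 0: no horizontal applied forces, so A_x = 0.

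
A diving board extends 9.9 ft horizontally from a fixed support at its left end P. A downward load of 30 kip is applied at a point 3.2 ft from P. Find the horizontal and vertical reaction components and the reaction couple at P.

ΣF_x = 0: P_x = 0.
ΣF_y = 0: P_y − 30 = 0 → P_y = 30.00 kip.
ΣM about P: M_P − 30·3.2 = 0 → M_P = 96.00 kip·ft.

P_x = 0, P_y = 30.00 kip, M_P = 96.00 kip·ft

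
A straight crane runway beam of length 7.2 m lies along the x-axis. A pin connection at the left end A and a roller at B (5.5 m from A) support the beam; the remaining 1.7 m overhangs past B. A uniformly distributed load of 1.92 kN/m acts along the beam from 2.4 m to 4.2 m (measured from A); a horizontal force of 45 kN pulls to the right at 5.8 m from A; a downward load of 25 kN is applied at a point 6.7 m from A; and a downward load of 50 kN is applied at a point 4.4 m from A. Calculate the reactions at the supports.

Resultant of the distributed load: 1.92 × 1.8 = 3.456 kN at 3.3 m from A.
ΣM about A: B_y·5.5 − (1.92·1.8)·3.3 − 25·6.7 − 50·4.4 = 0 → B_y = 398.9048/5.5 = 72.5281 ≈ 72.53 kN.
ΣF_y = 0: A_y + 72.5281 − 1.92·1.8 − 25 − 50 = 0 → A_y = 5.928 kN.
ΣF_x = 0: A_x + 45 = 0 → A_x = -45.00 kN.

A_x = -45.00 kN, A_y = 5.928 kN, B_y = 72.53 kN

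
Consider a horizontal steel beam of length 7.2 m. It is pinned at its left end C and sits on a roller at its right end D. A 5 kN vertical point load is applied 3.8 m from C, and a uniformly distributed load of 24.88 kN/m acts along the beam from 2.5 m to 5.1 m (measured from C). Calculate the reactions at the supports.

Resultant of the distributed load: 24.88 × 2.6 = 64.688 kN at 3.8 m from C.
Moments about C: D_y·7.2 − 5·3.8 − (24.88·2.6)·3.8 = 0 → D_y = 264.8144/7.2 = 36.7798 ≈ 36.78 kN.
ΣF_y = 0: C_y + 36.7798 − 5 − 24.88·2.6 = 0 → C_y = 32.91 kN.
ΣF_x = 0: no horizontal applied forces, so C_x = 0.

C_x = 0, C_y = 32.91 kN, D_y = 36.78 kN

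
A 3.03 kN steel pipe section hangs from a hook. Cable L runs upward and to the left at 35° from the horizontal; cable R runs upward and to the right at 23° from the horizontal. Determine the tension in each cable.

ΣF_x = 0: −T_L·cos35° + T_R·cos23° = 0 → T_R = 0.889894·T_L.
ΣF_y = 0: T_L·sin35° + T_R·sin23° = 3.03.
Substitute: T_L·(0.573576 + 0.889894·0.390731) = 3.03 → T_L = 3.28888 ≈ 3.289 kN.
Then T_R = 0.889894 × 3.28888 = 2.927 kN.

T_L = 3.289 kN, T_R = 2.927 kN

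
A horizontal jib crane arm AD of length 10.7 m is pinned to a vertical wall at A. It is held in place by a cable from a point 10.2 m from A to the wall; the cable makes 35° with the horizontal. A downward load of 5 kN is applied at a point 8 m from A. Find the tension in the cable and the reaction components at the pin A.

ΣM about A: T·sin35°·10.2 − 5·8 = 0 → T = 40/(10.2·0.573576) = 6.83705 ≈ 6.837 kN.
ΣF_x = 0: A_x − T·cos35° = 0 → A_x = 6.83705 × 0.819152 = 5.601 kN.
ΣF_y = 0: A_y + T·sin35° − 5 = 0 → A_y = 5 − 6.83705 × 0.573576 = 1.078 kN.

T = 6.837 kN, A_x = 5.601 kN, A_y = 1.078 kN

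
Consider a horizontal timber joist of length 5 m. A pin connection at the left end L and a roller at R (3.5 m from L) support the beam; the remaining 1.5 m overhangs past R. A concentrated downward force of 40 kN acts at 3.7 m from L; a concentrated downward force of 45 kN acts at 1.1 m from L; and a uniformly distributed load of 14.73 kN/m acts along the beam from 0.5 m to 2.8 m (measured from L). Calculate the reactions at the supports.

L_x = 0, L_y = 46.48 kN, R_y = 72.40 kN

Resultant of the distributed load: 14.73 × 2.3 = 33.879 kN at 1.65 m from L.
Taking moments about L: R_y·3.5 − 40·3.7 − 45·1.1 − (14.73·2.3)·1.65 = 0 → R_y = 253.40035/3.5 = 72.4001 ≈ 72.40 kN.
ΣF_y = 0: L_y + 72.4001 − 40 − 45 − 14.73·2.3 = 0 → L_y = 46.48 kN.
ΣF_x = 0: no horizontal applied forces, so L_x = 0.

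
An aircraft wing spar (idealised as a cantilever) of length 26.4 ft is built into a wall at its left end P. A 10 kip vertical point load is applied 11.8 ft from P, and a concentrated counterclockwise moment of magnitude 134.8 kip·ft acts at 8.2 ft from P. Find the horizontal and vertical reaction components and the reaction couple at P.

P_x = 0, P_y = 10.00 kip, M_P = -16.80 kip·ft

ΣF_x = 0: P_x = 0.
ΣF_y = 0: P_y − 10 = 0 → P_y = 10.00 kip.
ΣM about P: M_P − 10·11.8 + 134.8 = 0 → M_P = -16.80 kip·ft.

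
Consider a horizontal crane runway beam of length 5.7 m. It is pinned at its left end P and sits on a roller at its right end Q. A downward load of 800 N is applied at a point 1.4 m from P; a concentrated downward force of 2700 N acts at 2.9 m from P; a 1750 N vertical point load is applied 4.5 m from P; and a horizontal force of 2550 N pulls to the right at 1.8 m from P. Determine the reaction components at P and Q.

P_x = -2550 N, P_y = 2298 N, Q_y = 2952 N

Taking moments about P: Q_y·5.7 − 800·1.4 − 2700·2.9 − 1750·4.5 = 0 → Q_y = 16825/5.7 = 2951.75 ≈ 2952 N.
ΣF_y = 0: P_y + 2951.75 − 800 − 2700 − 1750 = 0 → P_y = 2298 N.
ΣF_x = 0: P_x + 2550 = 0 → P_x = -2550 N.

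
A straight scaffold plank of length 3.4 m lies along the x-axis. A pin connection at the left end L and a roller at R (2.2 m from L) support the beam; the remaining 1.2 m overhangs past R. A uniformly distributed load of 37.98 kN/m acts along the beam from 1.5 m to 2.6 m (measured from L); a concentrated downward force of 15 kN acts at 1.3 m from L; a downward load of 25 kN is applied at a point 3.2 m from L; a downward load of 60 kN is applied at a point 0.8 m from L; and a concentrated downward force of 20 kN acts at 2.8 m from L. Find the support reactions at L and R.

L_x = 0, L_y = 30.35 kN, R_y = 131.4 kN

Resultant of the distributed load: 37.98 × 1.1 = 41.778 kN at 2.05 m from L.
ΣM about L: R_y·2.2 − (37.98·1.1)·2.05 − 15·1.3 − 25·3.2 − 60·0.8 − 20·2.8 = 0 → R_y = 289.1449/2.2 = 131.429 ≈ 131.4 kN.
ΣF_y = 0: L_y + 131.429 − 37.98·1.1 − 15 − 25 − 60 − 20 = 0 → L_y = 30.35 kN.
ΣF_x = 0: no horizontal applied forces, so L_x = 0.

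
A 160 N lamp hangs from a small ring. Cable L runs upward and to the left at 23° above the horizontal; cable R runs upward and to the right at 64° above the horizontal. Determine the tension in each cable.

ΣF_x = 0: −T_L·cos23° + T_R·cos64° = 0 → T_R = 2.09983·T_L.
ΣF_y = 0: T_L·sin23° + T_R·sin64° = 160.
Substitute: T_L·(0.390731 + 2.09983·0.898794) = 160 → T_L = 70.2356 ≈ 70.24 N.
Then T_R = 2.09983 × 70.2356 = 147.5 N.

T_L = 70.24 N, T_R = 147.5 N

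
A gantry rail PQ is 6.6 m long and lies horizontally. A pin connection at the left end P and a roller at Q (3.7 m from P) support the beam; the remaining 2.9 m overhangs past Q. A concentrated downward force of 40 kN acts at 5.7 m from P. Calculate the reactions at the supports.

P_x = 0, P_y = -21.62 kN, Q_y = 61.62 kN

ΣM about P: Q_y·3.7 − 40·5.7 = 0 → Q_y = 228/3.7 = 61.6216 ≈ 61.62 kN.
ΣF_y = 0: P_y + 61.6216 − 40 = 0 → P_y = -21.62 kN.
ΣF_x = 0: no horizontal applied forces, so P_x = 0.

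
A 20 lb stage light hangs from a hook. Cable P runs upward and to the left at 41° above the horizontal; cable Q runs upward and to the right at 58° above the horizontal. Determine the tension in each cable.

ΣF_x = 0: −T_P·cos41° + T_Q·cos58° = 0 → T_Q = 1.4242·T_P.
ΣF_y = 0: T_P·sin41° + T_Q·sin58° = 20.
Substitute: T_P·(0.656059 + 1.4242·0.848048) = 20 → T_P = 10.7305 ≈ 10.73 lb.
Then T_Q = 1.4242 × 10.7305 = 15.28 lb.

T_P = 10.73 lb, T_Q = 15.28 lb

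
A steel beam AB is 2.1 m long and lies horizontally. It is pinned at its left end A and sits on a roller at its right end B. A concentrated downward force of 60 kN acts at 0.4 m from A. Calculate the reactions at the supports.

ΣM about A: B_y·2.1 − 60·0.4 = 0 → B_y = 24/2.1 = 11.4286 ≈ 11.43 kN.
ΣF_y = 0: A_y + 11.4286 − 60 = 0 → A_y = 48.57 kN.
ΣF_x = 0: no horizontal applied forces, so A_x = 0.

A_x = 0, A_y = 48.57 kN, B_y = 11.43 kN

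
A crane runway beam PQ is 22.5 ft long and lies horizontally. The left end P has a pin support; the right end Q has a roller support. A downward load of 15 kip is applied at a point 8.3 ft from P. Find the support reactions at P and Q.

P_x = 0, P_y = 9.467 kip, Q_y = 5.533 kip

Taking moments about P: Q_y·22.5 − 15·8.3 = 0 → Q_y = 124.5/22.5 = 5.53333 ≈ 5.533 kip.
ΣF_y = 0: P_y + 5.53333 − 15 = 0 → P_y = 9.467 kip.
ΣF_x = 0: no horizontal applied forces, so P_x = 0.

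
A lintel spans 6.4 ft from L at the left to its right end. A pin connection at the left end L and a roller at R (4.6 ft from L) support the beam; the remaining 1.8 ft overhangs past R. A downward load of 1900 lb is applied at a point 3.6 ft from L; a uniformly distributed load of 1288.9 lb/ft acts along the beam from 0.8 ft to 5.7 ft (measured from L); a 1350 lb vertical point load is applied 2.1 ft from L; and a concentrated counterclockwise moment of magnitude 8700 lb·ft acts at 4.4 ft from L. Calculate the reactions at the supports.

L_x = 0, L_y = 4892 lb, R_y = 4674 lb

Resultant of the distributed load: 1288.9 × 4.9 = 6315.61 lb at 3.25 ft from L.
Moments about L: R_y·4.6 − 1900·3.6 − (1288.9·4.9)·3.25 − 1350·2.1 + 8700 = 0 → R_y = 21500.7325/4.6 = 4674.07 ≈ 4674 lb.
ΣF_y = 0: L_y + 4674.07 − 1900 − 1288.9·4.9 − 1350 = 0 → L_y = 4892 lb.
ΣF_x = 0: no horizontal applied forces, so L_x = 0.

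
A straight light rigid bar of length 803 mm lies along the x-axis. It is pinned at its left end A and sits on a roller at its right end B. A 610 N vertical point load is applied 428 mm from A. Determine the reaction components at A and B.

A_x = 0, A_y = 284.9 N, B_y = 325.1 N

Moments about A: B_y·803 − 610·428 = 0 → B_y = 261080/803 = 325.131 ≈ 325.1 N.
ΣF_y = 0: A_y + 325.131 − 610 = 0 → A_y = 284.9 N.
ΣF_x = 0: no horizontal applied forces, so A_x = 0.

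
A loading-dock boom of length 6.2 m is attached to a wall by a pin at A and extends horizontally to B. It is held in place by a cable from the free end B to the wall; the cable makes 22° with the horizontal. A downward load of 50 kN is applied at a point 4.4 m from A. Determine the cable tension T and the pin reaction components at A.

T = 94.72 kN, A_x = 87.83 kN, A_y = 14.52 kN

ΣM about A: T·sin22°·6.2 − 50·4.4 = 0 → T = 220/(6.2·0.374607) = 94.7229 ≈ 94.72 kN.
ΣF_x = 0: A_x − T·cos22° = 0 → A_x = 94.7229 × 0.927184 = 87.83 kN.
ΣF_y = 0: A_y + T·sin22° − 50 = 0 → A_y = 50 − 94.7229 × 0.374607 = 14.52 kN.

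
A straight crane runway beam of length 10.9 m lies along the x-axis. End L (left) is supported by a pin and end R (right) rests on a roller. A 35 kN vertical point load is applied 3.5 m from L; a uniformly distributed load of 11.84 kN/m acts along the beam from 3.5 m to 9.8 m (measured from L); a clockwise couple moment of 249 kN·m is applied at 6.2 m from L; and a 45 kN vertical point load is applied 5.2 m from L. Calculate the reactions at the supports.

L_x = 0, L_y = 53.53 kN, R_y = 101.1 kN

Resultant of the distributed load: 11.84 × 6.3 = 74.592 kN at 6.65 m from L.
Moments about L: R_y·10.9 − 35·3.5 − (11.84·6.3)·6.65 − 249 − 45·5.2 = 0 → R_y = 1101.5368/10.9 = 101.058 ≈ 101.1 kN.
ΣF_y = 0: L_y + 101.058 − 35 − 11.84·6.3 − 45 = 0 → L_y = 53.53 kN.
ΣF_x = 0: no horizontal applied forces, so L_x = 0.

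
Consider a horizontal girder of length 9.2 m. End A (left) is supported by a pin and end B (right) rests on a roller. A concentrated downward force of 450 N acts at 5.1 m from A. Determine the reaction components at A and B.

A_x = 0, A_y = 200.5 N, B_y = 249.5 N

ΣM about A: B_y·9.2 − 450·5.1 = 0 → B_y = 2295/9.2 = 249.457 ≈ 249.5 N.
ΣF_y = 0: A_y + 249.457 − 450 = 0 → A_y = 200.5 N.
ΣF_x = 0: no horizontal applied forces, so A_x = 0.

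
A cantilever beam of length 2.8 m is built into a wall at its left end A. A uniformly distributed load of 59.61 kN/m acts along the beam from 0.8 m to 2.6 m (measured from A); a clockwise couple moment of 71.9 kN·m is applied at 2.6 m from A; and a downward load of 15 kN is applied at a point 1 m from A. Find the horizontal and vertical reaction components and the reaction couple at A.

Resultant of the distributed load: 59.61 × 1.8 = 107.298 kN at 1.7 m from A.
ΣF_x = 0: A_x = 0.
ΣF_y = 0: A_y − 59.61·1.8 − 15 = 0 → A_y = 122.3 kN.
ΣM about A: M_A − (59.61·1.8)·1.7 − 71.9 − 15·1 = 0 → M_A = 269.3 kN·m.

A_x = 0, A_y = 122.3 kN, M_A = 269.3 kN·m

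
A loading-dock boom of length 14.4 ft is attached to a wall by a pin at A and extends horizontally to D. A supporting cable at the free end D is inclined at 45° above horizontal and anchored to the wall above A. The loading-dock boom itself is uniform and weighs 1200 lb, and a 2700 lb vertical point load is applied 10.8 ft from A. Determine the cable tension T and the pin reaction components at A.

ΣM about A: T·sin45°·14.4 − 1200·7.2 − 2700·10.8 = 0 → T = 37800/(14.4·0.707107) = 3712.31 ≈ 3712 lb.
ΣF_x = 0: A_x − T·cos45° = 0 → A_x = 3712.31 × 0.707107 = 2625 lb.
ΣF_y = 0: A_y + T·sin45° − 1200 − 2700 = 0 → A_y = 3900 − 3712.31 × 0.707107 = 1275 lb.

T = 3712 lb, A_x = 2625 lb, A_y = 1275 lb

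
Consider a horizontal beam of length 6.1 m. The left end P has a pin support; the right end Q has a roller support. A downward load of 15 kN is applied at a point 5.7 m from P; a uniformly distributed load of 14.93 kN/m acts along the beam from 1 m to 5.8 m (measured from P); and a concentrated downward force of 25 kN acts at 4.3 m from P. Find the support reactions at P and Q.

P_x = 0, P_y = 40.08 kN, Q_y = 71.58 kN

Resultant of the distributed load: 14.93 × 4.8 = 71.664 kN at 3.4 m from P.
ΣM about P: Q_y·6.1 − 15·5.7 − (14.93·4.8)·3.4 − 25·4.3 = 0 → Q_y = 436.6576/6.1 = 71.5832 ≈ 71.58 kN.
ΣF_y = 0: P_y + 71.5832 − 15 − 14.93·4.8 − 25 = 0 → P_y = 40.08 kN.
ΣF_x = 0: no horizontal applied forces, so P_x = 0.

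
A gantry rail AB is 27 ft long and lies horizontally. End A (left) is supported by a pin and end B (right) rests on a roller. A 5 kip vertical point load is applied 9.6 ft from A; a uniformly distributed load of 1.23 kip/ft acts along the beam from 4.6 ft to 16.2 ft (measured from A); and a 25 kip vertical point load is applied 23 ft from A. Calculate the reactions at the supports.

A_x = 0, A_y = 15.70 kip, B_y = 28.57 kip

Resultant of the distributed load: 1.23 × 11.6 = 14.268 kip at 10.4 ft from A.
ΣM about A: B_y·27 − 5·9.6 − (1.23·11.6)·10.4 − 25·23 = 0 → B_y = 771.3872/27 = 28.5699 ≈ 28.57 kip.
ΣF_y = 0: A_y + 28.5699 − 5 − 1.23·11.6 − 25 = 0 → A_y = 15.70 kip.
ΣF_x = 0: no horizontal applied forces, so A_x = 0.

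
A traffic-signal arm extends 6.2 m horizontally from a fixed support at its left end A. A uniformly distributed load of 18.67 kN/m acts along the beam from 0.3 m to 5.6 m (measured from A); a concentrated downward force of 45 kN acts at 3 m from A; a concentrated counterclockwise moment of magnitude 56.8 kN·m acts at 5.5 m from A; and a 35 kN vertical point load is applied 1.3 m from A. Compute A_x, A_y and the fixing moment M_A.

Resultant of the distributed load: 18.67 × 5.3 = 98.951 kN at 2.95 m from A.
ΣF_x = 0: A_x = 0.
ΣF_y = 0: A_y − 18.67·5.3 − 45 − 35 = 0 → A_y = 179.0 kN.
ΣM about A: M_A − (18.67·5.3)·2.95 − 45·3 + 56.8 − 35·1.3 = 0 → M_A = 415.6 kN·m.

A_x = 0, A_y = 179.0 kN, M_A = 415.6 kN·m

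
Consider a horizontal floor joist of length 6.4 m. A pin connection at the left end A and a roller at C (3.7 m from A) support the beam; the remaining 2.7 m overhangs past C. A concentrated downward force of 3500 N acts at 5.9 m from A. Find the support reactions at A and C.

A_x = 0, A_y = -2081 N, C_y = 5581 N

Moments about A: C_y·3.7 − 3500·5.9 = 0 → C_y = 20650/3.7 = 5581.08 ≈ 5581 N.
ΣF_y = 0: A_y + 5581.08 − 3500 = 0 → A_y = -2081 N.
ΣF_x = 0: no horizontal applied forces, so A_x = 0.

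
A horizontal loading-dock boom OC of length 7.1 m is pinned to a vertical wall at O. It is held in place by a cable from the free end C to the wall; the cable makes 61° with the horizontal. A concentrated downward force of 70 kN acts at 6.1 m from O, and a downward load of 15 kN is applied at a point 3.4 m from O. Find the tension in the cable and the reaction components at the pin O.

ΣM about O: T·sin61°·7.1 − 70·6.1 − 15·3.4 = 0 → T = 478/(7.1·0.87462) = 76.9751 ≈ 76.98 kN.
ΣF_x = 0: O_x − T·cos61° = 0 → O_x = 76.9751 × 0.48481 = 37.32 kN.
ΣF_y = 0: O_y + T·sin61° − 70 − 15 = 0 → O_y = 85 − 76.9751 × 0.87462 = 17.68 kN.

T = 76.98 kN, O_x = 37.32 kN, O_y = 17.68 kN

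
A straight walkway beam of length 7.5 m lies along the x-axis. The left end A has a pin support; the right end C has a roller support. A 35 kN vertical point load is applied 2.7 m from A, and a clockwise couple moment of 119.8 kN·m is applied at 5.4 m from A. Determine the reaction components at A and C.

ΣM about A: C_y·7.5 − 35·2.7 − 119.8 = 0 → C_y = 214.3/7.5 = 28.5733 ≈ 28.57 kN.
ΣF_y = 0: A_y + 28.5733 − 35 = 0 → A_y = 6.427 kN.
ΣF_x = 0: no horizontal applied forces, so A_x = 0.

A_x = 0, A_y = 6.427 kN, C_y = 28.57 kN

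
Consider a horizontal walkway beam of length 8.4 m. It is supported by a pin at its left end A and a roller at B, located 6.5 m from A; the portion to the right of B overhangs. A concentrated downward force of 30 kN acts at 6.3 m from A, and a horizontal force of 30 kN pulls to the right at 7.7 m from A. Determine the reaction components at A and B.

Moments about A: B_y·6.5 − 30·6.3 = 0 → B_y = 189/6.5 = 29.0769 ≈ 29.08 kN.
ΣF_y = 0: A_y + 29.0769 − 30 = 0 → A_y = 0.9231 kN.
ΣF_x = 0: A_x + 30 = 0 → A_x = -30.00 kN.

A_x = -30.00 kN, A_y = 0.9231 kN, B_y = 29.08 kN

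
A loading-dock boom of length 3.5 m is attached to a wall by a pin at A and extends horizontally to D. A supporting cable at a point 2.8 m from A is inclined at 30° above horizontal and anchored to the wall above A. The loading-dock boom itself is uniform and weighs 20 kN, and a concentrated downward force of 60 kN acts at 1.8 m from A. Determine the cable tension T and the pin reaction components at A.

ΣM about A: T·sin30°·2.8 − 20·1.75 − 60·1.8 = 0 → T = 143/(2.8·0.5) = 102.143 ≈ 102.1 kN.
ΣF_x = 0: A_x − T·cos30° = 0 → A_x = 102.143 × 0.866025 = 88.46 kN.
ΣF_y = 0: A_y + T·sin30° − 20 − 60 = 0 → A_y = 80 − 102.143 × 0.5 = 28.93 kN.

T = 102.1 kN, A_x = 88.46 kN, A_y = 28.93 kN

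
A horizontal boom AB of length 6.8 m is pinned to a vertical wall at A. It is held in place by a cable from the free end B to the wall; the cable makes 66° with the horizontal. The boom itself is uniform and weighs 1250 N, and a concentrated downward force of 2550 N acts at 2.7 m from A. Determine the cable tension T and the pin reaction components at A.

T = 1792 N, A_x = 729.1 N, A_y = 2162 N

ΣM about A: T·sin66°·6.8 − 1250·3.4 − 2550·2.7 = 0 → T = 11135/(6.8·0.913545) = 1792.47 ≈ 1792 N.
ΣF_x = 0: A_x − T·cos66° = 0 → A_x = 1792.47 × 0.406737 = 729.1 N.
ΣF_y = 0: A_y + T·sin66° − 1250 − 2550 = 0 → A_y = 3800 − 1792.47 × 0.913545 = 2162 N.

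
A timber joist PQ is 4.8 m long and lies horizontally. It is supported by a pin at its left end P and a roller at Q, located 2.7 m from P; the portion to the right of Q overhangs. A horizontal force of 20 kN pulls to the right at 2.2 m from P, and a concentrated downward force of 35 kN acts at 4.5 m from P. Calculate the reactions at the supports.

P_x = -20.00 kN, P_y = -23.33 kN, Q_y = 58.33 kN

Taking moments about P: Q_y·2.7 − 35·4.5 = 0 → Q_y = 157.5/2.7 = 58.3333 ≈ 58.33 kN.
ΣF_y = 0: P_y + 58.3333 − 35 = 0 → P_y = -23.33 kN.
ΣF_x = 0: P_x + 20 = 0 → P_x = -20.00 kN.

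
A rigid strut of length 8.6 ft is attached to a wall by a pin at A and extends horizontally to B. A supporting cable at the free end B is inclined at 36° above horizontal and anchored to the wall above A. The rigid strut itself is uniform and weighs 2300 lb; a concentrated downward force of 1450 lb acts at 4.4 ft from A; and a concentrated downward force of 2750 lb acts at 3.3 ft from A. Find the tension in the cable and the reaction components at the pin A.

T = 5014 lb, A_x = 4056 lb, A_y = 3553 lb

ΣM about A: T·sin36°·8.6 − 2300·4.3 − 1450·4.4 − 2750·3.3 = 0 → T = 25345/(8.6·0.587785) = 5013.9 ≈ 5014 lb.
ΣF_x = 0: A_x − T·cos36° = 0 → A_x = 5013.9 × 0.809017 = 4056 lb.
ΣF_y = 0: A_y + T·sin36° − 2300 − 1450 − 2750 = 0 → A_y = 6500 − 5013.9 × 0.587785 = 3553 lb.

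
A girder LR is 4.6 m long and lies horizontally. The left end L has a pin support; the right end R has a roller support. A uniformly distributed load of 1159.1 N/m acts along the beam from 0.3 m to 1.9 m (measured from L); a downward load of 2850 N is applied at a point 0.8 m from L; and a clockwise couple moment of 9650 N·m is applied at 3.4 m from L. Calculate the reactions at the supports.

Resultant of the distributed load: 1159.1 × 1.6 = 1854.56 N at 1.1 m from L.
Taking moments about L: R_y·4.6 − (1159.1·1.6)·1.1 − 2850·0.8 − 9650 = 0 → R_y = 13970.016/4.6 = 3036.96 ≈ 3037 N.
ΣF_y = 0: L_y + 3036.96 − 1159.1·1.6 − 2850 = 0 → L_y = 1668 N.
ΣF_x = 0: no horizontal applied forces, so L_x = 0.

L_x = 0, L_y = 1668 N, R_y = 3037 N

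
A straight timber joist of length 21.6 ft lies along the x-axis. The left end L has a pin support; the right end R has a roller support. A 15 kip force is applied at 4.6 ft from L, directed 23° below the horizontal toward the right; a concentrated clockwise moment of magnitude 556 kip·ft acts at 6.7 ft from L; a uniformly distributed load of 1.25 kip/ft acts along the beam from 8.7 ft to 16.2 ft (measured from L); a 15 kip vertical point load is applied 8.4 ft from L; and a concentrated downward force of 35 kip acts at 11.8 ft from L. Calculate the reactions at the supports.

L_x = -13.81 kip, L_y = 7.890 kip, R_y = 57.35 kip

Resultant of the distributed load: 1.25 × 7.5 = 9.375 kip at 12.45 ft from L.
Taking moments about L: R_y·21.6 − 15·sin23°·4.6 − 556 − (1.25·7.5)·12.45 − 15·8.4 − 35·11.8 = 0 → R_y = 1238.68/21.6 = 57.3463 ≈ 57.35 kip.
ΣF_y = 0: L_y + 57.3463 − 15·sin23° − 1.25·7.5 − 15 − 35 = 0 → L_y = 7.890 kip.
ΣF_x = 0: L_x + 15·cos23° = 0 → L_x = -13.81 kip.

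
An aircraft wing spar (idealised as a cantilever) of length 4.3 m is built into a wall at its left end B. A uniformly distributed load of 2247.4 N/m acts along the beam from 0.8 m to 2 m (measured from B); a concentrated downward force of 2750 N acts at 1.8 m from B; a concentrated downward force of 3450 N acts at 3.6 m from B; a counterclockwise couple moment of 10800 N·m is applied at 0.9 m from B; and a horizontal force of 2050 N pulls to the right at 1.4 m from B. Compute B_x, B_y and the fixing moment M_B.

Resultant of the distributed load: 2247.4 × 1.2 = 2696.88 N at 1.4 m from B.
ΣF_x = 0: B_x + 2050 = 0 → B_x = -2050 N.
ΣF_y = 0: B_y − 2247.4·1.2 − 2750 − 3450 = 0 → B_y = 8897 N.
ΣM about B: M_B − (2247.4·1.2)·1.4 − 2750·1.8 − 3450·3.6 + 10800 = 0 → M_B = 10350 N·m.

B_x = -2050 N, B_y = 8897 N, M_B = 10350 N·m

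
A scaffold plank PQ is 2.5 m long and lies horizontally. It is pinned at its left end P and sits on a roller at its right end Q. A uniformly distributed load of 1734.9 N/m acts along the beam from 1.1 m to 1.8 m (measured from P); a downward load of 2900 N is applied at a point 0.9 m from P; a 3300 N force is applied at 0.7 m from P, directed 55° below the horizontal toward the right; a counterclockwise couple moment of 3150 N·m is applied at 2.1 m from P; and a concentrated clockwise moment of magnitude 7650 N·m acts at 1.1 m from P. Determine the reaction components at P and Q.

Resultant of the distributed load: 1734.9 × 0.7 = 1214.43 N at 1.45 m from P.
Taking moments about P: Q_y·2.5 − (1734.9·0.7)·1.45 − 2900·0.9 − 3300·sin55°·0.7 + 3150 − 7650 = 0 → Q_y = 10763.2/2.5 = 4305.28 ≈ 4305 N.
ΣF_y = 0: P_y + 4305.28 − 1734.9·0.7 − 2900 − 3300·sin55° = 0 → P_y = 2512 N.
ΣF_x = 0: P_x + 3300·cos55° = 0 → P_x = -1893 N.

P_x = -1893 N, P_y = 2512 N, Q_y = 4305 N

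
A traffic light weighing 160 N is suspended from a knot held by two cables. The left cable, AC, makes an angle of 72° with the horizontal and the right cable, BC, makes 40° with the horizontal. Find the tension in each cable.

T_AC = 132.2 N, T_BC = 53.33 N

ΣF_x = 0: −T_AC·cos72° + T_BC·cos40° = 0 → T_BC = 0.403393·T_AC.
ΣF_y = 0: T_AC·sin72° + T_BC·sin40° = 160.
Substitute: T_AC·(0.951057 + 0.403393·0.642788) = 160 → T_AC = 132.193 ≈ 132.2 N.
Then T_BC = 0.403393 × 132.193 = 53.33 N.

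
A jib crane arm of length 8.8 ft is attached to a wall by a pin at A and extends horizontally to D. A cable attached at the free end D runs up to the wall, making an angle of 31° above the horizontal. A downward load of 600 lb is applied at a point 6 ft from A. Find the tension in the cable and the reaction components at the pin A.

ΣM about A: T·sin31°·8.8 − 600·6 = 0 → T = 3600/(8.8·0.515038) = 794.293 ≈ 794.3 lb.
ΣF_x = 0: A_x − T·cos31° = 0 → A_x = 794.293 × 0.857167 = 680.8 lb.
ΣF_y = 0: A_y + T·sin31° − 600 = 0 → A_y = 600 − 794.293 × 0.515038 = 190.9 lb.

T = 794.3 lb, A_x = 680.8 lb, A_y = 190.9 lb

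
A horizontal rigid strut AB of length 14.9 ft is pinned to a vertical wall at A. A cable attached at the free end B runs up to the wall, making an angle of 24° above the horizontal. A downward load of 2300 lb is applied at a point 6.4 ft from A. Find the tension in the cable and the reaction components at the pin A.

ΣM about A: T·sin24°·14.9 − 2300·6.4 = 0 → T = 14720/(14.9·0.406737) = 2428.89 ≈ 2429 lb.
ΣF_x = 0: A_x − T·cos24° = 0 → A_x = 2428.89 × 0.913545 = 2219 lb.
ΣF_y = 0: A_y + T·sin24° − 2300 = 0 → A_y = 2300 − 2428.89 × 0.406737 = 1312 lb.

T = 2429 lb, A_x = 2219 lb, A_y = 1312 lb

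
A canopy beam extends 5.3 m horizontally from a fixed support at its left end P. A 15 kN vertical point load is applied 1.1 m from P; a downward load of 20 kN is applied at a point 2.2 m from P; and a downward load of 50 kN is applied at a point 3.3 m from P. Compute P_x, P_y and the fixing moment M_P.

P_x = 0, P_y = 85.00 kN, M_P = 225.5 kN·m

ΣF_x = 0: P_x = 0.
ΣF_y = 0: P_y − 15 − 20 − 50 = 0 → P_y = 85.00 kN.
ΣM about P: M_P − 15·1.1 − 20·2.2 − 50·3.3 = 0 → M_P = 225.5 kN·m.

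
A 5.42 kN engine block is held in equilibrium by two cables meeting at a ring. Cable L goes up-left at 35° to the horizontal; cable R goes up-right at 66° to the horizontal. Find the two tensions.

ΣF_x = 0: −T_L·cos35° + T_R·cos66° = 0 → T_R = 2.01396·T_L.
ΣF_y = 0: T_L·sin35° + T_R·sin66° = 5.42.
Substitute: T_L·(0.573576 + 2.01396·0.913545) = 5.42 → T_L = 2.24578 ≈ 2.246 kN.
Then T_R = 2.01396 × 2.24578 = 4.523 kN.

T_L = 2.246 kN, T_R = 4.523 kN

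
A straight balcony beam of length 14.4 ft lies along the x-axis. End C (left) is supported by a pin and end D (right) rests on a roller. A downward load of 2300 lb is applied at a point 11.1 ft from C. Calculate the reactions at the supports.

C_x = 0, C_y = 527.1 lb, D_y = 1773 lb

Taking moments about C: D_y·14.4 − 2300·11.1 = 0 → D_y = 25530/14.4 = 1772.92 ≈ 1773 lb.
ΣF_y = 0: C_y + 1772.92 − 2300 = 0 → C_y = 527.1 lb.
ΣF_x = 0: no horizontal applied forces, so C_x = 0.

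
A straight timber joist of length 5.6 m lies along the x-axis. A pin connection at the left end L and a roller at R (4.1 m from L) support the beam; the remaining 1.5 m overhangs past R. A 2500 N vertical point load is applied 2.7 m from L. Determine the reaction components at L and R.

ΣM about L: R_y·4.1 − 2500·2.7 = 0 → R_y = 6750/4.1 = 1646.34 ≈ 1646 N.
ΣF_y = 0: L_y + 1646.34 − 2500 = 0 → L_y = 853.7 N.
ΣF_x = 0: no horizontal applied forces, so L_x = 0.

L_x = 0, L_y = 853.7 N, R_y = 1646 N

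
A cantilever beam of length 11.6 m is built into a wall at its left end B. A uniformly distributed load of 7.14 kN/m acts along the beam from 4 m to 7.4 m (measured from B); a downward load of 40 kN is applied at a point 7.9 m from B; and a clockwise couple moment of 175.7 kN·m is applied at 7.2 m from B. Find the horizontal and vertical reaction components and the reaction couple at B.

Resultant of the distributed load: 7.14 × 3.4 = 24.276 kN at 5.7 m from B.
ΣF_x = 0: B_x = 0.
ΣF_y = 0: B_y − 7.14·3.4 − 40 = 0 → B_y = 64.28 kN.
ΣM about B: M_B − (7.14·3.4)·5.7 − 40·7.9 − 175.7 = 0 → M_B = 630.1 kN·m.

B_x = 0, B_y = 64.28 kN, M_B = 630.1 kN·m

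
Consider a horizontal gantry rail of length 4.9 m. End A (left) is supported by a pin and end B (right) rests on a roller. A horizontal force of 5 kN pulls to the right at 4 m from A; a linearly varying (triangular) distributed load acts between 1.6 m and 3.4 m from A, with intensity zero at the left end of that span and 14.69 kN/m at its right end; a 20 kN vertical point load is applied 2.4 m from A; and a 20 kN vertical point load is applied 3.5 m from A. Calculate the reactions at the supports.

Resultant of the triangular load: ½ × 14.69 × 1.8 = 13.221 kN, acting at 2.8 m from A (one-third of the span from the peak).
Taking moments about A: B_y·4.9 − (½·14.69·1.8)·2.8 − 20·2.4 − 20·3.5 = 0 → B_y = 155.0188/4.9 = 31.6365 ≈ 31.64 kN.
ΣF_y = 0: A_y + 31.6365 − ½·14.69·1.8 − 20 − 20 = 0 → A_y = 21.58 kN.
ΣF_x = 0: A_x + 5 = 0 → A_x = -5.000 kN.

A_x = -5.000 kN, A_y = 21.58 kN, B_y = 31.64 kN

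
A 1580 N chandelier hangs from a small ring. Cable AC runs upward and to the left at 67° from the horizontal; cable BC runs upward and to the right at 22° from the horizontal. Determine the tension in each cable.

T_AC = 1465 N, T_BC = 617.4 N

ΣF_x = 0: −T_AC·cos67° + T_BC·cos22° = 0 → T_BC = 0.421417·T_AC.
ΣF_y = 0: T_AC·sin67° + T_BC·sin22° = 1580.
Substitute: T_AC·(0.920505 + 0.421417·0.374607) = 1580 → T_AC = 1465.17 ≈ 1465 N.
Then T_BC = 0.421417 × 1465.17 = 617.4 N.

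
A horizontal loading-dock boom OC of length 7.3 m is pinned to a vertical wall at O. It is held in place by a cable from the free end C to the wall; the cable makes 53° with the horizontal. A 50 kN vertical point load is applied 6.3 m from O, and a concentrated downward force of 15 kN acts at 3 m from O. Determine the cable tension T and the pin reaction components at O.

T = 61.75 kN, O_x = 37.16 kN, O_y = 15.68 kN

ΣM about O: T·sin53°·7.3 − 50·6.3 − 15·3 = 0 → T = 360/(7.3·0.798636) = 61.7491 ≈ 61.75 kN.
ΣF_x = 0: O_x − T·cos53° = 0 → O_x = 61.7491 × 0.601815 = 37.16 kN.
ΣF_y = 0: O_y + T·sin53° − 50 − 15 = 0 → O_y = 65 − 61.7491 × 0.798636 = 15.68 kN.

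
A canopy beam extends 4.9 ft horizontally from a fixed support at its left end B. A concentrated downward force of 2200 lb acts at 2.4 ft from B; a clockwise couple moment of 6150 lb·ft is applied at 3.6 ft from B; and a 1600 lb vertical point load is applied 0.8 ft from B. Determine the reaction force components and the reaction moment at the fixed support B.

B_x = 0, B_y = 3800 lb, M_B = 12710 lb·ft

ΣF_x = 0: B_x = 0.
ΣF_y = 0: B_y − 2200 − 1600 = 0 → B_y = 3800 lb.
ΣM about B: M_B − 2200·2.4 − 6150 − 1600·0.8 = 0 → M_B = 12710 lb·ft.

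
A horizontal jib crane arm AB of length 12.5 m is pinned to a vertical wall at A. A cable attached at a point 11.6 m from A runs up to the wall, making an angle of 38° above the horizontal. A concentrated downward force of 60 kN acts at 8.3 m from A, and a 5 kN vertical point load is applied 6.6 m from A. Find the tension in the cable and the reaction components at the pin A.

ΣM about A: T·sin38°·11.6 − 60·8.3 − 5·6.6 = 0 → T = 531/(11.6·0.615661) = 74.3524 ≈ 74.35 kN.
ΣF_x = 0: A_x − T·cos38° = 0 → A_x = 74.3524 × 0.788011 = 58.59 kN.
ΣF_y = 0: A_y + T·sin38° − 60 − 5 = 0 → A_y = 65 − 74.3524 × 0.615661 = 19.22 kN.

T = 74.35 kN, A_x = 58.59 kN, A_y = 19.22 kN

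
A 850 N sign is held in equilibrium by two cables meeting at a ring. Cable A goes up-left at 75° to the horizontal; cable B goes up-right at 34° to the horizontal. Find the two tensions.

T_A = 745.3 N, T_B = 232.7 N

ΣF_x = 0: −T_A·cos75° + T_B·cos34° = 0 → T_B = 0.312192·T_A.
ΣF_y = 0: T_A·sin75° + T_B·sin34° = 850.
Substitute: T_A·(0.965926 + 0.312192·0.559193) = 850 → T_A = 745.286 ≈ 745.3 N.
Then T_B = 0.312192 × 745.286 = 232.7 N.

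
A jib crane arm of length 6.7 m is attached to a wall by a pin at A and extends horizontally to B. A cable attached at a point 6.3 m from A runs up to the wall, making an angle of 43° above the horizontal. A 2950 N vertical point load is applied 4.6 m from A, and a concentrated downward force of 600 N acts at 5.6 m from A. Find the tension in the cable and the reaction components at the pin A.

T = 3940 N, A_x = 2882 N, A_y = 862.7 N

ΣM about A: T·sin43°·6.3 − 2950·4.6 − 600·5.6 = 0 → T = 16930/(6.3·0.681998) = 3940.34 ≈ 3940 N.
ΣF_x = 0: A_x − T·cos43° = 0 → A_x = 3940.34 × 0.731354 = 2882 N.
ΣF_y = 0: A_y + T·sin43° − 2950 − 600 = 0 → A_y = 3550 − 3940.34 × 0.681998 = 862.7 N.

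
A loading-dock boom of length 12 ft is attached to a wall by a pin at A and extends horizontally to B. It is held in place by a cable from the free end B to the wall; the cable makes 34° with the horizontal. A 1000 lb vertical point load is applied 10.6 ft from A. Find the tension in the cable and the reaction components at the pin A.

ΣM about A: T·sin34°·12 − 1000·10.6 = 0 → T = 10600/(12·0.559193) = 1579.66 ≈ 1580 lb.
ΣF_x = 0: A_x − T·cos34° = 0 → A_x = 1579.66 × 0.829038 = 1310 lb.
ΣF_y = 0: A_y + T·sin34° − 1000 = 0 → A_y = 1000 − 1579.66 × 0.559193 = 116.7 lb.

T = 1580 lb, A_x = 1310 lb, A_y = 116.7 lb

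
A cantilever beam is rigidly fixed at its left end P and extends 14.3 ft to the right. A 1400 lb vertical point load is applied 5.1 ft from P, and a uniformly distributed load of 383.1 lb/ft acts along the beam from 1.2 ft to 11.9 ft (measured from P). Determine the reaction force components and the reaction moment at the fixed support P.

P_x = 0, P_y = 5499 lb, M_P = 33990 lb·ft

Resultant of the distributed load: 383.1 × 10.7 = 4099.17 lb at 6.55 ft from P.
ΣF_x = 0: P_x = 0.
ΣF_y = 0: P_y − 1400 − 383.1·10.7 = 0 → P_y = 5499 lb.
ΣM about P: M_P − 1400·5.1 − (383.1·10.7)·6.55 = 0 → M_P = 33990 lb·ft.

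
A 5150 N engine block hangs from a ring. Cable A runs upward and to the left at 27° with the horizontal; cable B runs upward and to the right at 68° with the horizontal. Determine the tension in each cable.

T_A = 1937 N, T_B = 4606 N

ΣF_x = 0: −T_A·cos27° + T_B·cos68° = 0 → T_B = 2.37851·T_A.
ΣF_y = 0: T_A·sin27° + T_B·sin68° = 5150.
Substitute: T_A·(0.45399 + 2.37851·0.927184) = 5150 → T_A = 1936.6 ≈ 1937 N.
Then T_B = 2.37851 × 1936.6 = 4606 N.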